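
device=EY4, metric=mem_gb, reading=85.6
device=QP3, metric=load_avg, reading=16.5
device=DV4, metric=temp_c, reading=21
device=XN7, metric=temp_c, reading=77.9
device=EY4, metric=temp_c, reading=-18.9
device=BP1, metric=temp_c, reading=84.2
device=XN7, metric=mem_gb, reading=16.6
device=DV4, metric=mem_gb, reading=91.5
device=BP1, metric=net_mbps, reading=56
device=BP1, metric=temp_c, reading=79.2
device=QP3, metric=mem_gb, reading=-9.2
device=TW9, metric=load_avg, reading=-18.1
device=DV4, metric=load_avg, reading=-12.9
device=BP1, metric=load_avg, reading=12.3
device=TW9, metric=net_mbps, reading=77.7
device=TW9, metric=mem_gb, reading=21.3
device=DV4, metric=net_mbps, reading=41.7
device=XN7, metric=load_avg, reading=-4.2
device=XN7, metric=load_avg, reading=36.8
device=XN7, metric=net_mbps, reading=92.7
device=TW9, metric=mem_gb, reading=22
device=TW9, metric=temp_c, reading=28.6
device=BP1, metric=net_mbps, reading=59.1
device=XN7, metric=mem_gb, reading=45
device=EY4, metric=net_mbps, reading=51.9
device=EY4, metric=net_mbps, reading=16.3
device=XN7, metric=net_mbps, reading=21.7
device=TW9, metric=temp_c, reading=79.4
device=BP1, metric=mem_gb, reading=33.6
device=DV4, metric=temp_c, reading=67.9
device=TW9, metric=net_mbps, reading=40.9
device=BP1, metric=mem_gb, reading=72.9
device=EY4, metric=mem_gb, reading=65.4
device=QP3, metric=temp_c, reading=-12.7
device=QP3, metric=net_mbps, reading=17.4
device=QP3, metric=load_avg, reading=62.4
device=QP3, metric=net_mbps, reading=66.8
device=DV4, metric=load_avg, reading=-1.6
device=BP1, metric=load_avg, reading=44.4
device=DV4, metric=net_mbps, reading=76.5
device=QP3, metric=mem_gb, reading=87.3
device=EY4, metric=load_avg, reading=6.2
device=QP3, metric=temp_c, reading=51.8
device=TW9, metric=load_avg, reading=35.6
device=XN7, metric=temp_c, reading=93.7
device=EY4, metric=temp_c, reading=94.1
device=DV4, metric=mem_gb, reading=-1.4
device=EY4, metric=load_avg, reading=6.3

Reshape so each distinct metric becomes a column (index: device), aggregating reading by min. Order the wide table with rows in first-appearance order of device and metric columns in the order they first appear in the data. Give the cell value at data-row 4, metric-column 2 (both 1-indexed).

-4.2

With rows in first-appearance order of device, row 4 is device=XN7. metric columns in first-appearance order: mem_gb, load_avg, temp_c, net_mbps; column 2 is load_avg.
Long rows with device=XN7, metric=load_avg: min(-4.2, 36.8) = -4.2.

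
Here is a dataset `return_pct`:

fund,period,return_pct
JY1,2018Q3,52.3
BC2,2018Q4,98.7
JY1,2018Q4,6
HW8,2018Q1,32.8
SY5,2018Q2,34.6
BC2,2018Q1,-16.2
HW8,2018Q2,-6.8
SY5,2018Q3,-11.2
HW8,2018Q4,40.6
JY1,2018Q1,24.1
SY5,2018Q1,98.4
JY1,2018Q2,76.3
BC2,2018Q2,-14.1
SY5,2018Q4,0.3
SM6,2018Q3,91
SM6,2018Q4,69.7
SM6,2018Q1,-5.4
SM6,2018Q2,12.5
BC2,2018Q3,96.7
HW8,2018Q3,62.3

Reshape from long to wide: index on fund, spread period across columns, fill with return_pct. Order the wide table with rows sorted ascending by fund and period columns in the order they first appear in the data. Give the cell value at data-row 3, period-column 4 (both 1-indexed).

With rows sorted ascending by fund, row 3 is fund=JY1. period columns in first-appearance order: 2018Q3, 2018Q4, 2018Q1, 2018Q2; column 4 is 2018Q2.
Long rows with fund=JY1, period=2018Q2: return_pct = 76.3.

76.3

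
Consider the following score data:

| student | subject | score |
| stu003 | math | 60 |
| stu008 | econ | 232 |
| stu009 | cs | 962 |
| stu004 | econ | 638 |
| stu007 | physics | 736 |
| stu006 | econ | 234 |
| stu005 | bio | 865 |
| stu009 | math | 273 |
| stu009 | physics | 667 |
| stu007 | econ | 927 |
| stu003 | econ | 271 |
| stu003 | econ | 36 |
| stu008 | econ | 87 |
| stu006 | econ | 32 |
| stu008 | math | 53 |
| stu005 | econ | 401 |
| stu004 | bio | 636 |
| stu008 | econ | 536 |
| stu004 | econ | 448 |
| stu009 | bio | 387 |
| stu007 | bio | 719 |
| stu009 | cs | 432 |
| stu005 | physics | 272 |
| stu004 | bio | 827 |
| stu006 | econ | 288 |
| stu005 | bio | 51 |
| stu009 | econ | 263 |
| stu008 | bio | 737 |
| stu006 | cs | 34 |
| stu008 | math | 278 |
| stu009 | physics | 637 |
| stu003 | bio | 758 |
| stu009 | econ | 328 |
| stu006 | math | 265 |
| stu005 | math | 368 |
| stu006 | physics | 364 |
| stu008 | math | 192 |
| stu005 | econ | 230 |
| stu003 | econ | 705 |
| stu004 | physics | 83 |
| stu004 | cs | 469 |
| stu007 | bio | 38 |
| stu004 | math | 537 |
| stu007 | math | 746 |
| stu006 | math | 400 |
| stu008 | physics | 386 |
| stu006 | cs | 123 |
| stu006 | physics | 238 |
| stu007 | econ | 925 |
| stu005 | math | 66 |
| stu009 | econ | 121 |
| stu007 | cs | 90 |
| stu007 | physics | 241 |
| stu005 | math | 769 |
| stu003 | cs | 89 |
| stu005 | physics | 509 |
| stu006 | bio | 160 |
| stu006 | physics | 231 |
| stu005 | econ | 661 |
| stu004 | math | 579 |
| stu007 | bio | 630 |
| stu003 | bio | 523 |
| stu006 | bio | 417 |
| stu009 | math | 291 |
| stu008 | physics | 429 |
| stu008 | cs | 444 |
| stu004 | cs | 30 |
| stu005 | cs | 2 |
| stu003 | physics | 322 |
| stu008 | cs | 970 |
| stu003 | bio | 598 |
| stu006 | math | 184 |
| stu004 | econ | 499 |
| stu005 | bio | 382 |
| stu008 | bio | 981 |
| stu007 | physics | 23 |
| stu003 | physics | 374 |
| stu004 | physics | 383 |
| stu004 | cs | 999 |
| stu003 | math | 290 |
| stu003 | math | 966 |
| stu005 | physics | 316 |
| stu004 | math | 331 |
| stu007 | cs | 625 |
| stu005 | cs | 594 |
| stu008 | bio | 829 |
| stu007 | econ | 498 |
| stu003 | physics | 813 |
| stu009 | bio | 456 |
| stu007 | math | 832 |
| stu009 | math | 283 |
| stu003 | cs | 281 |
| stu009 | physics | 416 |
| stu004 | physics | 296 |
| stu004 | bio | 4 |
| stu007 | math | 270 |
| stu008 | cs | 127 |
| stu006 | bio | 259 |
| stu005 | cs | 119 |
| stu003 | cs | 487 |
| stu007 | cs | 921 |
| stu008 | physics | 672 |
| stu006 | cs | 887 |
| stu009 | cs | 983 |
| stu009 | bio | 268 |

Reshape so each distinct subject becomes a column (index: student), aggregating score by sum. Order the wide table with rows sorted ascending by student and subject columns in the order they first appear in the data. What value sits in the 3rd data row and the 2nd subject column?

With rows sorted ascending by student, row 3 is student=stu005. subject columns in first-appearance order: math, econ, cs, physics, bio; column 2 is econ.
Long rows with student=stu005, subject=econ: 401 + 230 + 661 = 1292.

1292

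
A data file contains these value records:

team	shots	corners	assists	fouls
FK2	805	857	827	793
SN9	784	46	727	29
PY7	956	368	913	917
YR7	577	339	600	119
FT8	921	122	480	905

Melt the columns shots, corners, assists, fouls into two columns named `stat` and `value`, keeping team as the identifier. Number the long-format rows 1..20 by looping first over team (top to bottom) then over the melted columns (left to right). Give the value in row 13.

577

20 rows total (5 × 4). Row 13: index ⌊(13-1)/4⌋ = 3 into team → YR7; (13-1) mod 4 = 0 into the melted columns → shots.
So row 13 is (YR7, shots, 577); value = 577.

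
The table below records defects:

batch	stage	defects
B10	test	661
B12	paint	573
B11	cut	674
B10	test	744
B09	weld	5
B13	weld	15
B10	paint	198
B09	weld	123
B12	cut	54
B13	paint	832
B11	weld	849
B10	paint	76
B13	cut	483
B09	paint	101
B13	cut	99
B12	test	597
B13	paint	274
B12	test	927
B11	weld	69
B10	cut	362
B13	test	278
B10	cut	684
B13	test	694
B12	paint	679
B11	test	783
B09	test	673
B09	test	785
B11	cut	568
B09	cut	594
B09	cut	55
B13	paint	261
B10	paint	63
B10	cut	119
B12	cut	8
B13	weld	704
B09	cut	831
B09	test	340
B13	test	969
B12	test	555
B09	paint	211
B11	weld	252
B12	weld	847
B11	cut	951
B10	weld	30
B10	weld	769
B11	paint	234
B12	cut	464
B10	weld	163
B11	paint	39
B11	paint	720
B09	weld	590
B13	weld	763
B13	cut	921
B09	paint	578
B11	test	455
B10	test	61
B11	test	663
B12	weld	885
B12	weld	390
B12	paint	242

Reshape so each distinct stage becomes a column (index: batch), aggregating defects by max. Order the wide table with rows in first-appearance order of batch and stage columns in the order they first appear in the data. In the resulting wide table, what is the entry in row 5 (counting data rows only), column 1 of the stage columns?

With rows in first-appearance order of batch, row 5 is batch=B13. stage columns in first-appearance order: test, paint, cut, weld; column 1 is test.
Long rows with batch=B13, stage=test: max(278, 694, 969) = 969.

969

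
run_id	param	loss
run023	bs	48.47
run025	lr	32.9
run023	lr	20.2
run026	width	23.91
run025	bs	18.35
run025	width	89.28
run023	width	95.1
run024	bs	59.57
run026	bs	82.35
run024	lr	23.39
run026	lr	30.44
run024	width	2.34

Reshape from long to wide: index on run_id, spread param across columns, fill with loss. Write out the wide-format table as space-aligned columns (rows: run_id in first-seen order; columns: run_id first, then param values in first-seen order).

Columns: run_id plus the 3 distinct param values (bs, lr, width).
For example, row run023 column bs takes loss=48.47 from the long row (run023, bs).

run_id  bs     lr     width
run023  48.47  20.2   95.1 
run025  18.35  32.9   89.28
run026  82.35  30.44  23.91
run024  59.57  23.39  2.34 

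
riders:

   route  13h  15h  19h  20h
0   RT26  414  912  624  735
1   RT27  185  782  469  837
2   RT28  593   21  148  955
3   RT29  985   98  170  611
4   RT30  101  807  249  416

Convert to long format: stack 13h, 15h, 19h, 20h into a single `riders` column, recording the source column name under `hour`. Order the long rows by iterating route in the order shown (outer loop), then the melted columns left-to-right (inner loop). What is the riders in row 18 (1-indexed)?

20 rows total (5 × 4). Row 18: index ⌊(18-1)/4⌋ = 4 into route → RT30; (18-1) mod 4 = 1 into the melted columns → 15h.
So row 18 is (RT30, 15h, 807); riders = 807.

807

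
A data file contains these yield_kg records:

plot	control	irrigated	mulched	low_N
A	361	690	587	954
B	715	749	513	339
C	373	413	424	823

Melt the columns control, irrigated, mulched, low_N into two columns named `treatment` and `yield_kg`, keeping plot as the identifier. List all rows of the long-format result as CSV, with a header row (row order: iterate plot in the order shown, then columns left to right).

plot,treatment,yield_kg
A,control,361
A,irrigated,690
A,mulched,587
A,low_N,954
B,control,715
B,irrigated,749
B,mulched,513
B,low_N,339
C,control,373
C,irrigated,413
C,mulched,424
C,low_N,823

Each (plot, column) pair becomes one row: 3 × 4 = 12 rows.
For example, (A, control) → yield_kg=361.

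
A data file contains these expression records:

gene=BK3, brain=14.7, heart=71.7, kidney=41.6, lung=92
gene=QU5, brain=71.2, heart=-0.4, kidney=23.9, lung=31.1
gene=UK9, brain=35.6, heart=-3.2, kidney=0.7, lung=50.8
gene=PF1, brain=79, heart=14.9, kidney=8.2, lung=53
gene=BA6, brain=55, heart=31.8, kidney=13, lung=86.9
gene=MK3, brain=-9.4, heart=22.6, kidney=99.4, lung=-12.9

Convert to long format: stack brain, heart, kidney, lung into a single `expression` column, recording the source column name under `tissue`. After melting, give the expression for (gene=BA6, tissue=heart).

31.8

Unpivoting turns each (gene, wide-column) pair into one long row.
The wide cell at row BA6, column heart holds 31.8, so the long row (BA6, heart) has expression=31.8.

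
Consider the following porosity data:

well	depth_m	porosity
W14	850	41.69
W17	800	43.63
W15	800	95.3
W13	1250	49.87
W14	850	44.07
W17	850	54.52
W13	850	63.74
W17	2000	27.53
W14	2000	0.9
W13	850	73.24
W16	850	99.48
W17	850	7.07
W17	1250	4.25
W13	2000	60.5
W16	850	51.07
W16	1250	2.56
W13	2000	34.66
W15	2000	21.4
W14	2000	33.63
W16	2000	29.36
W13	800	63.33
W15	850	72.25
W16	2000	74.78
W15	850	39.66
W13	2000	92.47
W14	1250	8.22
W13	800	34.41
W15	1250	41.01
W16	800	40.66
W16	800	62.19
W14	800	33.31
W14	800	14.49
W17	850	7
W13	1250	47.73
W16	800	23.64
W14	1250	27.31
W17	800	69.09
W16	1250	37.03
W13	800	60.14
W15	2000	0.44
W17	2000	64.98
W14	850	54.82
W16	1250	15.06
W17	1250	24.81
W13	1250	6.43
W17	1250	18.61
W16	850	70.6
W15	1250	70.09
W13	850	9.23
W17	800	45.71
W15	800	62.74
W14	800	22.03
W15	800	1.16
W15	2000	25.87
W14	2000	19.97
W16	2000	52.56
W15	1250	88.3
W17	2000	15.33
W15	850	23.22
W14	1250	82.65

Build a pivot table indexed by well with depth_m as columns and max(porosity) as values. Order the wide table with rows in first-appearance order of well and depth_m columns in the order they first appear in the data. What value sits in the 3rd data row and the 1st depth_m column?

With rows in first-appearance order of well, row 3 is well=W15. depth_m columns in first-appearance order: 850, 800, 1250, 2000; column 1 is 850.
Long rows with well=W15, depth_m=850: max(72.25, 39.66, 23.22) = 72.25.

72.25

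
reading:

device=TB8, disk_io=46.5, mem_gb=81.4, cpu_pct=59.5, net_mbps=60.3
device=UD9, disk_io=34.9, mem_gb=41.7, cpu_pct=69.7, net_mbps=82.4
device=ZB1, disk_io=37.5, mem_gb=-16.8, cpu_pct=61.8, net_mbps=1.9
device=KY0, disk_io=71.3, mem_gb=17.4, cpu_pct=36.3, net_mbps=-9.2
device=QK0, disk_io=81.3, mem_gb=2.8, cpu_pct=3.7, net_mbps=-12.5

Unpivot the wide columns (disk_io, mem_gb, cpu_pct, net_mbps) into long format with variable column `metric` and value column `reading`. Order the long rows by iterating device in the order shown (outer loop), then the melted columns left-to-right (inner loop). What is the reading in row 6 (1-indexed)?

41.7

20 rows total (5 × 4). Row 6: index ⌊(6-1)/4⌋ = 1 into device → UD9; (6-1) mod 4 = 1 into the melted columns → mem_gb.
So row 6 is (UD9, mem_gb, 41.7); reading = 41.7.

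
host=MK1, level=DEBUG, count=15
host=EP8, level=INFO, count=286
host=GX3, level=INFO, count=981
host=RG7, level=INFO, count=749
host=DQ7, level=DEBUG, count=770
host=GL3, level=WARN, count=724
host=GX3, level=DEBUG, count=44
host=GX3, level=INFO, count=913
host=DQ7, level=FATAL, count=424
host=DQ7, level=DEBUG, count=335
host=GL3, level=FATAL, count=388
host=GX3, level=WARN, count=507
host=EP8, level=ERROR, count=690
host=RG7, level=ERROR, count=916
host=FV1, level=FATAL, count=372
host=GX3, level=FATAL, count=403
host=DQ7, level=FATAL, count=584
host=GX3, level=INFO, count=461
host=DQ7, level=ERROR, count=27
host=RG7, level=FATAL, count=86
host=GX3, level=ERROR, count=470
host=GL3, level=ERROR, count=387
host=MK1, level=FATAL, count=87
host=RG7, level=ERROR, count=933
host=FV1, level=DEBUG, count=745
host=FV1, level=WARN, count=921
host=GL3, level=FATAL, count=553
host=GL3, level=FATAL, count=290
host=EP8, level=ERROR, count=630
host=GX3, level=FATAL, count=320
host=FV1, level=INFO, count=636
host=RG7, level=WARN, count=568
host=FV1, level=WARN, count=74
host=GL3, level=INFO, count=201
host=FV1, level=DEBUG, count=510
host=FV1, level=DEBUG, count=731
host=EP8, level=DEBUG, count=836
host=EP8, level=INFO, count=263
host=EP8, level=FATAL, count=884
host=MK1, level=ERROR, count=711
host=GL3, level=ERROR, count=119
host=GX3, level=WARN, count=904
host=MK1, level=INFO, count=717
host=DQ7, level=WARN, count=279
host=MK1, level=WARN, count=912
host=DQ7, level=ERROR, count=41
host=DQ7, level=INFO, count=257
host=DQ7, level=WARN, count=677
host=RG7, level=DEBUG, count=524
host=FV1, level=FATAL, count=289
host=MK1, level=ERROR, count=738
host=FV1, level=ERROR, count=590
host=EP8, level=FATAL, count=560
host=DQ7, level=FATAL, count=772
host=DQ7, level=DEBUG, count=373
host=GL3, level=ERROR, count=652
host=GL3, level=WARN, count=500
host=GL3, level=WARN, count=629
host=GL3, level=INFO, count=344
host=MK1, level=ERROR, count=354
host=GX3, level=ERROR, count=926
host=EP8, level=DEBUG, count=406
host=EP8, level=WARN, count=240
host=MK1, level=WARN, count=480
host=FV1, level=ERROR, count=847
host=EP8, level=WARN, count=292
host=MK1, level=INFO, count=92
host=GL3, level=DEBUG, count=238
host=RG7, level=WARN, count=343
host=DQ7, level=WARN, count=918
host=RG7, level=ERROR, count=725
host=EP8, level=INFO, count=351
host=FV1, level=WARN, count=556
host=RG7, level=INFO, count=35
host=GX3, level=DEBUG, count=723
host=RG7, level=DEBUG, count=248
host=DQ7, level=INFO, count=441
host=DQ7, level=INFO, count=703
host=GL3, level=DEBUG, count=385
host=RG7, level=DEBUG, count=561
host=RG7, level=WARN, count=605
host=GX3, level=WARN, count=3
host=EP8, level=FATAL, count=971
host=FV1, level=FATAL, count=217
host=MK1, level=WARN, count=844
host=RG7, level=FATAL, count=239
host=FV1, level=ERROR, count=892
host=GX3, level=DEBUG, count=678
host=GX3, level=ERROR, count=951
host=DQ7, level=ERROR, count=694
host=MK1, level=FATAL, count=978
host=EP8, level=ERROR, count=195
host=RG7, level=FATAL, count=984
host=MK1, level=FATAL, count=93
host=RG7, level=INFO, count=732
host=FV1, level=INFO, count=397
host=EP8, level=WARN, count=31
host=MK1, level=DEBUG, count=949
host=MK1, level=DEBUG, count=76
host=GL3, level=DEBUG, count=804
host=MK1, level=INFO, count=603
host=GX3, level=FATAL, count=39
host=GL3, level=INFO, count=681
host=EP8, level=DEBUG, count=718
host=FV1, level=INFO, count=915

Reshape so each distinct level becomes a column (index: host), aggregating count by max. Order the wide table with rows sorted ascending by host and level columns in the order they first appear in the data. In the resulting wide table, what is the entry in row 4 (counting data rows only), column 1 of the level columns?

804

With rows sorted ascending by host, row 4 is host=GL3. level columns in first-appearance order: DEBUG, INFO, WARN, FATAL, ERROR; column 1 is DEBUG.
Long rows with host=GL3, level=DEBUG: max(238, 385, 804) = 804.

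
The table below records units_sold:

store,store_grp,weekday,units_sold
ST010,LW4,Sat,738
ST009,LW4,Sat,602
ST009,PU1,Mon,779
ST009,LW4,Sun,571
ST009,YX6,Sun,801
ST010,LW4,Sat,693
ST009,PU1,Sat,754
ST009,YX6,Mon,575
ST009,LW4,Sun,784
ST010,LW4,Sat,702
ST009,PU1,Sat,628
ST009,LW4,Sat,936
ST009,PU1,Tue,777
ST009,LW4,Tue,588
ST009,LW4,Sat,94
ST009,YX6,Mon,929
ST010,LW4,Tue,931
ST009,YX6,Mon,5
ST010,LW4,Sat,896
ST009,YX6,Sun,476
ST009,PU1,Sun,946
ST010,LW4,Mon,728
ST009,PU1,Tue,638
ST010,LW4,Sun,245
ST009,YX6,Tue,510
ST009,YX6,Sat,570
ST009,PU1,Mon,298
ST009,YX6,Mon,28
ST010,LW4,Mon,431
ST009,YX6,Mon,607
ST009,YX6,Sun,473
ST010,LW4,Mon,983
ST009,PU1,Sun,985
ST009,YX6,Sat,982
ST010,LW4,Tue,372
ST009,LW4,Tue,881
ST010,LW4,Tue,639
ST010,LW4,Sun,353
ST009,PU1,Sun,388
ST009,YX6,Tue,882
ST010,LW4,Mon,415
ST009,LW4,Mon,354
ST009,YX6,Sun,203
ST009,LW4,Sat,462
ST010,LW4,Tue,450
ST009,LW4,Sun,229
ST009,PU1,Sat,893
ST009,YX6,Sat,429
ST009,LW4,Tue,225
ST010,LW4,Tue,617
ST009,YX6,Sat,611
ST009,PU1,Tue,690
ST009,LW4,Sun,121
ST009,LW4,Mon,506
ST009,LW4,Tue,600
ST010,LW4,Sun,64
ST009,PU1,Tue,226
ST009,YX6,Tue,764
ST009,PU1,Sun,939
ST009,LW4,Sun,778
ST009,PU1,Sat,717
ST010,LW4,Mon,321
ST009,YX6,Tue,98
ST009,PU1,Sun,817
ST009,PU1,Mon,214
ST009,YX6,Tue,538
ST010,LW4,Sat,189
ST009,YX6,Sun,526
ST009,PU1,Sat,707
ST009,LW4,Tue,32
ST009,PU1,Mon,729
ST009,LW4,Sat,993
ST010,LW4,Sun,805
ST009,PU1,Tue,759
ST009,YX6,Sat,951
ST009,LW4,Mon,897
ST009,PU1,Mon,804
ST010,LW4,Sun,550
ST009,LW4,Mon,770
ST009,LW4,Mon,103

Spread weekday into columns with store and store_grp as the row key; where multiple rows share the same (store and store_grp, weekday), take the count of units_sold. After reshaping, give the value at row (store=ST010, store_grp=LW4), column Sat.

5

Rows with store=ST010, store_grp=LW4 and weekday=Sat: units_sold values are 738, 693, 702, 896, 189.
5 rows match — count = 5.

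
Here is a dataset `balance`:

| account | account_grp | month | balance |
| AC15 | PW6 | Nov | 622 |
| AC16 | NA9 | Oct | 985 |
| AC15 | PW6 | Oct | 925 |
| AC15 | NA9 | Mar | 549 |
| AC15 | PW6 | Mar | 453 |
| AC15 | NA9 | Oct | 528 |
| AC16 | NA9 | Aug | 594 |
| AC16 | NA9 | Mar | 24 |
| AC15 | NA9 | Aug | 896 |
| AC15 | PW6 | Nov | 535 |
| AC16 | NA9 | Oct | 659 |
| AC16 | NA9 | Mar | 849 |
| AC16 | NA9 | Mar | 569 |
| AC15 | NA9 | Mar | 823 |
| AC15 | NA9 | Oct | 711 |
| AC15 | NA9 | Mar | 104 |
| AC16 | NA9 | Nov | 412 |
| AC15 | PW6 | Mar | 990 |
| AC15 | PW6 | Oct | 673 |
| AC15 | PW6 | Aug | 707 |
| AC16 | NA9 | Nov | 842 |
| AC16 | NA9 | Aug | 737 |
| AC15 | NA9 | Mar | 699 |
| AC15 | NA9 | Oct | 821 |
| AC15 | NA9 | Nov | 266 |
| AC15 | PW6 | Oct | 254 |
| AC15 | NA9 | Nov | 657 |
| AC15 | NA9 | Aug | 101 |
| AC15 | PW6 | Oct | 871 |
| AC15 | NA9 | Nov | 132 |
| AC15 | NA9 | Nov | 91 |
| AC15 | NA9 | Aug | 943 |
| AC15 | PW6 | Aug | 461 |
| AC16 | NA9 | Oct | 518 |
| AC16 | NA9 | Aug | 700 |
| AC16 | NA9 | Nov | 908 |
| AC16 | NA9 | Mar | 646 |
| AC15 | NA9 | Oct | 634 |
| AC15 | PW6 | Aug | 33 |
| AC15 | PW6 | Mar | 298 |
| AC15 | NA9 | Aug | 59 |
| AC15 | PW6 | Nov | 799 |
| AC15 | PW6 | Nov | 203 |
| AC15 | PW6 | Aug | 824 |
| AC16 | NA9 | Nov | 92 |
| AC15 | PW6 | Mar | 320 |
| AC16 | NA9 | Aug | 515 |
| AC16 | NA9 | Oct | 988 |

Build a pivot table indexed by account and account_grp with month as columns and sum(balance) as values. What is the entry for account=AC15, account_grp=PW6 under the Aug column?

2025

Rows with account=AC15, account_grp=PW6 and month=Aug: balance values are 707, 461, 33, 824.
707 + 461 + 33 + 824 = 2025.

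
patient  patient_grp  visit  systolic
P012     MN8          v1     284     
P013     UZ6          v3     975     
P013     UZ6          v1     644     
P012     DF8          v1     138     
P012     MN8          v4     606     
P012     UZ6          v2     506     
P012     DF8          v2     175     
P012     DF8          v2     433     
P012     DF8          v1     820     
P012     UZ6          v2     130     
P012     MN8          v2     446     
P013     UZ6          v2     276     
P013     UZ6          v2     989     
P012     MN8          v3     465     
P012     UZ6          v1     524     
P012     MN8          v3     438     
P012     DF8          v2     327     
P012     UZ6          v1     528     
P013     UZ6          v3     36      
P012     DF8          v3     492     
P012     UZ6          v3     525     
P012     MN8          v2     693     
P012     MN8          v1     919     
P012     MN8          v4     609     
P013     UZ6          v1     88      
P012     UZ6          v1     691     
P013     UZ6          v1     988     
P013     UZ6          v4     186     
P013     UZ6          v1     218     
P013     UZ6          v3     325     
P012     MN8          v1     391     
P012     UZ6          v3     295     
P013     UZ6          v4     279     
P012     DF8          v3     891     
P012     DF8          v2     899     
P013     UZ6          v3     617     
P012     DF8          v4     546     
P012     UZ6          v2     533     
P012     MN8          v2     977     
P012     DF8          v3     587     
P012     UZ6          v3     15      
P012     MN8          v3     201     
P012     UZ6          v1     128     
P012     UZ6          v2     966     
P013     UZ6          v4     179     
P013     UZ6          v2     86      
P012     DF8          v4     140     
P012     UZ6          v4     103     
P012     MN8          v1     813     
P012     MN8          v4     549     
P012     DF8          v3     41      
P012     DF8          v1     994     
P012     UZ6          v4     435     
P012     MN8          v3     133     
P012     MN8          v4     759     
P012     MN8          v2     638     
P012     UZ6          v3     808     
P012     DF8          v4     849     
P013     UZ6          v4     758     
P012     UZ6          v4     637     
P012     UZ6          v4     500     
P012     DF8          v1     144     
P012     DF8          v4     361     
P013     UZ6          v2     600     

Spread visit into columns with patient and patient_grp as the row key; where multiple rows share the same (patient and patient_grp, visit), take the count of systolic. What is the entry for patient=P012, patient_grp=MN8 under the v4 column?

Rows with patient=P012, patient_grp=MN8 and visit=v4: systolic values are 606, 609, 549, 759.
4 rows match — count = 4.

4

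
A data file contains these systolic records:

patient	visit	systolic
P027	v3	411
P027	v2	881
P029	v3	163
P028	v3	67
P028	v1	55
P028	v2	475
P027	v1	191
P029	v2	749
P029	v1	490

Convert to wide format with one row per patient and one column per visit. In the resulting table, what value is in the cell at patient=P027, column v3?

411

Wide layout: rows indexed by patient, columns are the 3 distinct visit values (v3, v2, v1).
Cell (patient=P027, visit=v3) draws from the long row where patient=P027 and visit=v3, which has systolic=411.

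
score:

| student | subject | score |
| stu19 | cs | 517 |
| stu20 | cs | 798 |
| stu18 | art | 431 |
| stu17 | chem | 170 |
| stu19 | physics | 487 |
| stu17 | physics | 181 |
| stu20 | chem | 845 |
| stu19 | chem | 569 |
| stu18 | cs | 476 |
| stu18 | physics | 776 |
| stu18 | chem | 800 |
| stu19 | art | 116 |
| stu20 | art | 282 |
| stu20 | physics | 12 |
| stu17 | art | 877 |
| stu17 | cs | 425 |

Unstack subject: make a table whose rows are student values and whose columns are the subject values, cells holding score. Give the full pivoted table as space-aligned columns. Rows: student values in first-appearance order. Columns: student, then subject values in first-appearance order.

student  cs   art  chem  physics
stu19    517  116  569   487    
stu20    798  282  845   12     
stu18    476  431  800   776    
stu17    425  877  170   181    

Columns: student plus the 4 distinct subject values (cs, art, chem, physics).
For example, row stu19 column cs takes score=517 from the long row (stu19, cs).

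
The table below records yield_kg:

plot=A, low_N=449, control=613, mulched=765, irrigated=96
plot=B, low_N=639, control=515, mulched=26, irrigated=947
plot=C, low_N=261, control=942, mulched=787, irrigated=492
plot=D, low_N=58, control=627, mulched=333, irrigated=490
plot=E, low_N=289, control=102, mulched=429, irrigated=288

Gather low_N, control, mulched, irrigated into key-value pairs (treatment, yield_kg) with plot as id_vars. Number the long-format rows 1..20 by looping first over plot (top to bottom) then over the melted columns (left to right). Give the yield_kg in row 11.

20 rows total (5 × 4). Row 11: index ⌊(11-1)/4⌋ = 2 into plot → C; (11-1) mod 4 = 2 into the melted columns → mulched.
So row 11 is (C, mulched, 787); yield_kg = 787.

787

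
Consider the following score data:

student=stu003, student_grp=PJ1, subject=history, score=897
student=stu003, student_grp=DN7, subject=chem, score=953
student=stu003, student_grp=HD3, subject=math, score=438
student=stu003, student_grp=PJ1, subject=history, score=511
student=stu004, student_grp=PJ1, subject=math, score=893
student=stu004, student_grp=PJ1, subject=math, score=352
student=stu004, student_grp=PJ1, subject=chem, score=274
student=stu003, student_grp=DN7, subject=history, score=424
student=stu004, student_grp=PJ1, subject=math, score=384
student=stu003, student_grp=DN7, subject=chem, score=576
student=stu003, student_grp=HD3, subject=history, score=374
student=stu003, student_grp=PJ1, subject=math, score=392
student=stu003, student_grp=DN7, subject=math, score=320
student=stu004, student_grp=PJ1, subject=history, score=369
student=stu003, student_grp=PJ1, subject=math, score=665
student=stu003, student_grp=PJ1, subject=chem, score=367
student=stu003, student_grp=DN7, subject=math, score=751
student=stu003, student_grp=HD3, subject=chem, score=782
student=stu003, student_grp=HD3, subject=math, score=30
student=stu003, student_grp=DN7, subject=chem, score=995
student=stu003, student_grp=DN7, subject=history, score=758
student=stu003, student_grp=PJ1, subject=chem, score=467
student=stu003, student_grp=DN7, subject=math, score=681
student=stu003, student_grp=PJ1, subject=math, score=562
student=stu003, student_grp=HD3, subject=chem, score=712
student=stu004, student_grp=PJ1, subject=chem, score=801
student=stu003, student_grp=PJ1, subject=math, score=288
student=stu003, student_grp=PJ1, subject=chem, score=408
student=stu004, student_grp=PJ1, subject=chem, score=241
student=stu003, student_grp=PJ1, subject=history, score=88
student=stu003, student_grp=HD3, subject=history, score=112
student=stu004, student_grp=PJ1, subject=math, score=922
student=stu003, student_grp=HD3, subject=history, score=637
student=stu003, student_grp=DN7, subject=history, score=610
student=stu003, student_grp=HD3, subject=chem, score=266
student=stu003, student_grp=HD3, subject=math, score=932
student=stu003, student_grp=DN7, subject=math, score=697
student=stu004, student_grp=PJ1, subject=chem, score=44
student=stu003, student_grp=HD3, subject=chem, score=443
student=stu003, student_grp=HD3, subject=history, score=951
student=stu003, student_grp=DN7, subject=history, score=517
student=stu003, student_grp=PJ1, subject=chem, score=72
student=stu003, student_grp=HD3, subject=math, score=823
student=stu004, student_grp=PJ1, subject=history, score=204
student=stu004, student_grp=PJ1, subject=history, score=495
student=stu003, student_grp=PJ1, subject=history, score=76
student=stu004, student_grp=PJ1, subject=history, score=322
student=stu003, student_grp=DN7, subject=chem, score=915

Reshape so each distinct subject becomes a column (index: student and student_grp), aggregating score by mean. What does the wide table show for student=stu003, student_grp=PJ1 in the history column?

Rows with student=stu003, student_grp=PJ1 and subject=history: score values are 897, 511, 88, 76.
(897 + 511 + 88 + 76) / 4 = 393.

393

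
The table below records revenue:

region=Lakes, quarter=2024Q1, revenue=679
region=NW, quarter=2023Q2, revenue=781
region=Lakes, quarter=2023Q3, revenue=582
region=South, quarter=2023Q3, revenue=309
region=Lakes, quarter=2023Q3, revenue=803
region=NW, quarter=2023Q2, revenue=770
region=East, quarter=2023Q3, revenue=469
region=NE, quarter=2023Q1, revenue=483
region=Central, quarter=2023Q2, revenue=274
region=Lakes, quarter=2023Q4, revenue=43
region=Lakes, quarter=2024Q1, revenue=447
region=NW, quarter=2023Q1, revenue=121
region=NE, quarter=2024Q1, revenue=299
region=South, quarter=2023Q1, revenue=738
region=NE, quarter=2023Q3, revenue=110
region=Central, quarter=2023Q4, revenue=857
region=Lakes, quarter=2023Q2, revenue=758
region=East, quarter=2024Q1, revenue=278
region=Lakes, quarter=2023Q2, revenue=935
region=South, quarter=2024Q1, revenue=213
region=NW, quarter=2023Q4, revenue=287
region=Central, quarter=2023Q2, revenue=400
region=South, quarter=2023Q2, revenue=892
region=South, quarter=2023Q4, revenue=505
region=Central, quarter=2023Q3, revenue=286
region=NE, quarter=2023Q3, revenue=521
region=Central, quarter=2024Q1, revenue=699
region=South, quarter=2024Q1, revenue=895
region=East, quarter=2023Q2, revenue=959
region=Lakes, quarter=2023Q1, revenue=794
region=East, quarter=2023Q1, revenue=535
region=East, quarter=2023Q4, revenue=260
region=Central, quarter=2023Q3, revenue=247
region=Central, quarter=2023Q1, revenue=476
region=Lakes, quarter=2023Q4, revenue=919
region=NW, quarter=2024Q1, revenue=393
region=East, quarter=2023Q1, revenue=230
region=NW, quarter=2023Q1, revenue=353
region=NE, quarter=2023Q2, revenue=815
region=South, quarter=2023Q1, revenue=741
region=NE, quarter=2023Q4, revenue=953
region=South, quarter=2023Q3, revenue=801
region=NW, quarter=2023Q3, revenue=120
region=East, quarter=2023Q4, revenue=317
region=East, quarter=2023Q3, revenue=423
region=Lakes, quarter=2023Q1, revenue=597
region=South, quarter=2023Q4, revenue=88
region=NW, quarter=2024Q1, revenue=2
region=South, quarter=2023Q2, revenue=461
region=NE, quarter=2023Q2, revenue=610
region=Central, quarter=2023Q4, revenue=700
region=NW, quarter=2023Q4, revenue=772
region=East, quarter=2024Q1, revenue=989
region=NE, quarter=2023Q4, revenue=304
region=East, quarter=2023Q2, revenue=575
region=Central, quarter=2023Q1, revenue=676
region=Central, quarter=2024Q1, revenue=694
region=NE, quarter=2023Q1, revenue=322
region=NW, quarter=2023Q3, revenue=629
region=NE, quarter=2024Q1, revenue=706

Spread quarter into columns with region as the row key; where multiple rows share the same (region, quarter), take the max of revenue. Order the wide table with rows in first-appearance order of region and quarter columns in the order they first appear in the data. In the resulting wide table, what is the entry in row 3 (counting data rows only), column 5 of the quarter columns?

505

With rows in first-appearance order of region, row 3 is region=South. quarter columns in first-appearance order: 2024Q1, 2023Q2, 2023Q3, 2023Q1, 2023Q4; column 5 is 2023Q4.
Long rows with region=South, quarter=2023Q4: max(505, 88) = 505.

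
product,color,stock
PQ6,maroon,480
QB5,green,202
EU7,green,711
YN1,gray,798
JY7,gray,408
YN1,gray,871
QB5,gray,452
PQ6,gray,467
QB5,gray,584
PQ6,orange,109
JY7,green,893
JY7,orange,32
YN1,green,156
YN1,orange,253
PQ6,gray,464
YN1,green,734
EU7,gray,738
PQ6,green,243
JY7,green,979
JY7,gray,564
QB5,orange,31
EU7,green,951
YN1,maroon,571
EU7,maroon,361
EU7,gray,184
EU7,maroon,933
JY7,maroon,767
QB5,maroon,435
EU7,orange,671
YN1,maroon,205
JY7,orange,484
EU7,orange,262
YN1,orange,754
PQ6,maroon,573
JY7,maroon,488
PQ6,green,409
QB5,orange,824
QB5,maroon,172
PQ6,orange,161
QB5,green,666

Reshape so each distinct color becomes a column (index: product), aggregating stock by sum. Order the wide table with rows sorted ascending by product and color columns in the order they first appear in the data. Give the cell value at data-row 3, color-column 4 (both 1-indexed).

With rows sorted ascending by product, row 3 is product=PQ6. color columns in first-appearance order: maroon, green, gray, orange; column 4 is orange.
Long rows with product=PQ6, color=orange: 109 + 161 = 270.

270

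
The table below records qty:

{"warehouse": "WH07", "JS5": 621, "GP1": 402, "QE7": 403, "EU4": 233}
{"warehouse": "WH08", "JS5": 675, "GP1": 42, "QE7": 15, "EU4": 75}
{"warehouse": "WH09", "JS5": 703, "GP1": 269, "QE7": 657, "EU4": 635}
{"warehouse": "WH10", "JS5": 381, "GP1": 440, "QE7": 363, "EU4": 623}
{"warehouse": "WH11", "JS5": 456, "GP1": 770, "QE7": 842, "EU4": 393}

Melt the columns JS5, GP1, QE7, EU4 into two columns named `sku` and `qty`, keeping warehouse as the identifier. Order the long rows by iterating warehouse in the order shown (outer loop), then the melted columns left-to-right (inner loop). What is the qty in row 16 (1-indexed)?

20 rows total (5 × 4). Row 16: index ⌊(16-1)/4⌋ = 3 into warehouse → WH10; (16-1) mod 4 = 3 into the melted columns → EU4.
So row 16 is (WH10, EU4, 623); qty = 623.

623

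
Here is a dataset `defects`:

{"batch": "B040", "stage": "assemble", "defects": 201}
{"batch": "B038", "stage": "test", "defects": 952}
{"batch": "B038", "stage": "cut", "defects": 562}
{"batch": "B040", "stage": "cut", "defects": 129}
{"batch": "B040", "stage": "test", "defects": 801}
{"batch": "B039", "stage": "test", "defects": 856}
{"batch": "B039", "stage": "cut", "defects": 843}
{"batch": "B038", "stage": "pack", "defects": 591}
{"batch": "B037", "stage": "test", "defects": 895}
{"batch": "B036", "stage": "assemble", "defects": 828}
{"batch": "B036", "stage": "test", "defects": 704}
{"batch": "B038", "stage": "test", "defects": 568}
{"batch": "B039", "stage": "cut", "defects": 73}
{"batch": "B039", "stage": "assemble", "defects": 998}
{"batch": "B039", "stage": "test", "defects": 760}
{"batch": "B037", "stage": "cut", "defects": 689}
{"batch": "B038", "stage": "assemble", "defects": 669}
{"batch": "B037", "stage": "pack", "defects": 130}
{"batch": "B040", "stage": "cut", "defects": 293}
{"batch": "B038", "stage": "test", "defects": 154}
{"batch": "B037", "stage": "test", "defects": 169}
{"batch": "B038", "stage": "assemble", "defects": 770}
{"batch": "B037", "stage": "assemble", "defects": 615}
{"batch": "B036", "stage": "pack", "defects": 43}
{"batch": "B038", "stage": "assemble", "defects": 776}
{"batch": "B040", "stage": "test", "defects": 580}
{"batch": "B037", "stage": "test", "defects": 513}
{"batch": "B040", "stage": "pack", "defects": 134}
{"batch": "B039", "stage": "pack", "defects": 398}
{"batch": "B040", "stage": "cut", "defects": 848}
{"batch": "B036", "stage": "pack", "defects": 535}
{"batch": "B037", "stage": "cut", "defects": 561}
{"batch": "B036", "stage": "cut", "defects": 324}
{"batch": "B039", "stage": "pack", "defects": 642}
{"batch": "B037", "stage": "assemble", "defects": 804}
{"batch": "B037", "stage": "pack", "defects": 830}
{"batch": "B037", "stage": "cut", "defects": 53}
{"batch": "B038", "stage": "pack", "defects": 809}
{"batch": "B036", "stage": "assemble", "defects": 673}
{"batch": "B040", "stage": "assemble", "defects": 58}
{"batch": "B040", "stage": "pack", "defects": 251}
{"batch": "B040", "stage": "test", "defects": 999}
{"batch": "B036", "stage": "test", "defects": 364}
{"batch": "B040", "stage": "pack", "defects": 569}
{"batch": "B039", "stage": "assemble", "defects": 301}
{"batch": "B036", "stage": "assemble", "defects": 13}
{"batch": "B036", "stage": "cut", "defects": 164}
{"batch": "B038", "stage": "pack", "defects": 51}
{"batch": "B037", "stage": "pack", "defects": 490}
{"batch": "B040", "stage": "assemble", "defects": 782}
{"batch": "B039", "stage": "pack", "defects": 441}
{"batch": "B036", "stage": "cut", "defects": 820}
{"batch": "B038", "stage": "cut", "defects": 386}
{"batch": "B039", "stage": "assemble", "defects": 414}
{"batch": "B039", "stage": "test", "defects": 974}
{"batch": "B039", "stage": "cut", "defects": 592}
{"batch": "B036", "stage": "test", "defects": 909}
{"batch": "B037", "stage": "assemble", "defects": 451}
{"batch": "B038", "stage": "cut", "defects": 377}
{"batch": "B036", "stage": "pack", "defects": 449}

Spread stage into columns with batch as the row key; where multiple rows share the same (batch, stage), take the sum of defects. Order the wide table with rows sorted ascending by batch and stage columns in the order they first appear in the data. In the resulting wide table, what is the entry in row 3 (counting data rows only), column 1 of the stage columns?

2215

With rows sorted ascending by batch, row 3 is batch=B038. stage columns in first-appearance order: assemble, test, cut, pack; column 1 is assemble.
Long rows with batch=B038, stage=assemble: 669 + 770 + 776 = 2215.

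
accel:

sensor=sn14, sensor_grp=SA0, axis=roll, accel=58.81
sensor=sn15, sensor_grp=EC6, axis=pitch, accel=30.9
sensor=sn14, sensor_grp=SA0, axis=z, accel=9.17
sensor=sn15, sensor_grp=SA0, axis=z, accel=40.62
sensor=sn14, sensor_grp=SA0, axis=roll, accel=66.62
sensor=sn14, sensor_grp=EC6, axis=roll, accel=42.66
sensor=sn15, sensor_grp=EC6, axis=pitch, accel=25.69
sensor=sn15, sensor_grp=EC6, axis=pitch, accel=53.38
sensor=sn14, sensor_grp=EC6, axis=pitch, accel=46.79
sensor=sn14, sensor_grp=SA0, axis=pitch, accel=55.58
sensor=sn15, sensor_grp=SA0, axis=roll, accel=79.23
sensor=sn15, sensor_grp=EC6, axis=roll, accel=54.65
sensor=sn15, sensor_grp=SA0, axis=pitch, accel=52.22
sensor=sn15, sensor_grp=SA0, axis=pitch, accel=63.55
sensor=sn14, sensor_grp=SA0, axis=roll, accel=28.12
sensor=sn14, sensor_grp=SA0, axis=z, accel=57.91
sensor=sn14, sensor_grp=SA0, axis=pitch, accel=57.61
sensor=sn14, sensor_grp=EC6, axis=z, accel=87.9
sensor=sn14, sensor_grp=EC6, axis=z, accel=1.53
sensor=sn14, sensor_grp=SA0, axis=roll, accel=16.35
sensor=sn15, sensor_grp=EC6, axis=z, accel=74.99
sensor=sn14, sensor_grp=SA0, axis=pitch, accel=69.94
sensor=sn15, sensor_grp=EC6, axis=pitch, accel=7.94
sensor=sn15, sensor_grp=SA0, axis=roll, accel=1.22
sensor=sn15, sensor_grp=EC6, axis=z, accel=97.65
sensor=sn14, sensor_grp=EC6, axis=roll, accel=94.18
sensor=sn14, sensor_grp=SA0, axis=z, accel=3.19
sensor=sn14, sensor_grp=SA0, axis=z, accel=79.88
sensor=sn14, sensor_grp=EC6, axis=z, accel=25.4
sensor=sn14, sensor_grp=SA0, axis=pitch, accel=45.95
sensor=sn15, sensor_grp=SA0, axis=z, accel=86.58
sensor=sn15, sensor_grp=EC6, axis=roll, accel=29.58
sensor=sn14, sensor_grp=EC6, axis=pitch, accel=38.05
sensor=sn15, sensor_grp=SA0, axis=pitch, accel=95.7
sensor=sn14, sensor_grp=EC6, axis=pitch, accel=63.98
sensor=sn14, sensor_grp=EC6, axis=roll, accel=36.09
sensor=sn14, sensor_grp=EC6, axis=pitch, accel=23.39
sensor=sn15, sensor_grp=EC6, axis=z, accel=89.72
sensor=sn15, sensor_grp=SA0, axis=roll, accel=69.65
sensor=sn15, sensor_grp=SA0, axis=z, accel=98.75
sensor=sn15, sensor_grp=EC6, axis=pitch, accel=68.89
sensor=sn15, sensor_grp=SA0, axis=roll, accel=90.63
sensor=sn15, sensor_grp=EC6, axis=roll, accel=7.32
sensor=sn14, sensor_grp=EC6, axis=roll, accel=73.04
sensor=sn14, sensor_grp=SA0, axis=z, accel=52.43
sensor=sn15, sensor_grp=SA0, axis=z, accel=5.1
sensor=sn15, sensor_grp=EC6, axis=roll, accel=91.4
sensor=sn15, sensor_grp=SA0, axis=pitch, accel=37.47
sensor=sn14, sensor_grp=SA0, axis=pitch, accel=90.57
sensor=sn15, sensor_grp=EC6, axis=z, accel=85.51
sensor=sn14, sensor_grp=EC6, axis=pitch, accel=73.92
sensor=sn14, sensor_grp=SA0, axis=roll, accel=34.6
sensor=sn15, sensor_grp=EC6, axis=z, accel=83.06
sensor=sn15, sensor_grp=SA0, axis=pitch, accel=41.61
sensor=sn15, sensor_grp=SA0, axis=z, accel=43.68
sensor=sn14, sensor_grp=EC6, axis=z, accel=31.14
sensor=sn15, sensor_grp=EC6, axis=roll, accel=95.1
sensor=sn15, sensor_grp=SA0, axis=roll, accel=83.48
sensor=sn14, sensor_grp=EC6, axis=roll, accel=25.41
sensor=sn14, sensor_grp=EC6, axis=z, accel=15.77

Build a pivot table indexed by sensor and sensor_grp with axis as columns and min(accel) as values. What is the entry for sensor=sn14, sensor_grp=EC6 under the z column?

Rows with sensor=sn14, sensor_grp=EC6 and axis=z: accel values are 87.9, 1.53, 25.4, 31.14, 15.77.
min(87.9, 1.53, 25.4, 31.14, 15.77) = 1.53.

1.53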